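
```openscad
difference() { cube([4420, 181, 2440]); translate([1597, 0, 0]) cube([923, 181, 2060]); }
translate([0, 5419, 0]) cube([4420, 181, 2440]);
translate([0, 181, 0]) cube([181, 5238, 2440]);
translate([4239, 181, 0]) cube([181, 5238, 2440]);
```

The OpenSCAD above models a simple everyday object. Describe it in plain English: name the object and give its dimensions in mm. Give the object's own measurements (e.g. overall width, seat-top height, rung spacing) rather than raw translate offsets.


A single room: four walls, each 2440 mm tall and 181 mm thick, enclosing an outside footprint 4420×5600 mm (x × y), no floor or roof. The front and back walls (−y and +y sides) run the full x-width; the side walls fit between their inner faces. A door opening 923 mm wide and 2060 mm tall is cut through the front wall from the floor up, its −x edge 1597 mm from the wall's −x end.


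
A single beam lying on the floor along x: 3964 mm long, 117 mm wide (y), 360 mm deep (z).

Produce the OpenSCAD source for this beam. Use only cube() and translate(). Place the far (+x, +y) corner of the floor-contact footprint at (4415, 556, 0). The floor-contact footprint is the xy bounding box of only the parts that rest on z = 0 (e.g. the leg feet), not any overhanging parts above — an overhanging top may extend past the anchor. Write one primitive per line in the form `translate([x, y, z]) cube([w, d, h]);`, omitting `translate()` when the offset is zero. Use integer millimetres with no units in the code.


translate([451, 439, 0]) cube([3964, 117, 360]);


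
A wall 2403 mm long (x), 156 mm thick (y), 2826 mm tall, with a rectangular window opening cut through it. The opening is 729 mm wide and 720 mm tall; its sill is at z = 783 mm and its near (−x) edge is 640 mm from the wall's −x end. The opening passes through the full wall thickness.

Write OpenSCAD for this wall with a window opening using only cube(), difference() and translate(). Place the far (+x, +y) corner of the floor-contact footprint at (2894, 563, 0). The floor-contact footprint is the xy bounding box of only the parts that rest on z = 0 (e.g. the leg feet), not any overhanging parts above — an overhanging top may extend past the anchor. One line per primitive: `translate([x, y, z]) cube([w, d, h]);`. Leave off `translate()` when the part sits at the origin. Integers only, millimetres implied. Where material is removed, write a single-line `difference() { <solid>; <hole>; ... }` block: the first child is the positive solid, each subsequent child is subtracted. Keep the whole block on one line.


difference() { translate([491, 407, 0]) cube([2403, 156, 2826]); translate([1131, 407, 783]) cube([729, 156, 720]); }


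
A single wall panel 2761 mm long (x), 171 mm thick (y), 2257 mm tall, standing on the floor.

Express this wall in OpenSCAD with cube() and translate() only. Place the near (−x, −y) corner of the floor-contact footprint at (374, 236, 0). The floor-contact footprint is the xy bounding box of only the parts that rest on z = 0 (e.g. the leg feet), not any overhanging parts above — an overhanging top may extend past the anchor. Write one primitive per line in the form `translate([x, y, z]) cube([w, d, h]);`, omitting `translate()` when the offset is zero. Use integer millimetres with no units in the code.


translate([374, 236, 0]) cube([2761, 171, 2257]);


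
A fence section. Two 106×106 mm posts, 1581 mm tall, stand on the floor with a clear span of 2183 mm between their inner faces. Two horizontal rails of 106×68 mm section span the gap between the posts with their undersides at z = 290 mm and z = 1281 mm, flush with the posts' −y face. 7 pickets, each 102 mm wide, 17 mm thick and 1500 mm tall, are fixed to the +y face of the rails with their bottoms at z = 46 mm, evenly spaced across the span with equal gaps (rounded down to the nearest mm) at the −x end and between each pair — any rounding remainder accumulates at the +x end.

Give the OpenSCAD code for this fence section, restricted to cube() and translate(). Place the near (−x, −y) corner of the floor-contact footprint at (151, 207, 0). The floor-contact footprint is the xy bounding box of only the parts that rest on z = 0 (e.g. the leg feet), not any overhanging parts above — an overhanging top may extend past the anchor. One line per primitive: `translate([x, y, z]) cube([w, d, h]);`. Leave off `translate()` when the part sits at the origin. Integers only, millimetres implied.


translate([151, 207, 0]) cube([106, 106, 1581]);
translate([2440, 207, 0]) cube([106, 106, 1581]);
translate([257, 207, 290]) cube([2183, 106, 68]);
translate([257, 207, 1281]) cube([2183, 106, 68]);
translate([440, 313, 46]) cube([102, 17, 1500]);
translate([725, 313, 46]) cube([102, 17, 1500]);
translate([1010, 313, 46]) cube([102, 17, 1500]);
translate([1295, 313, 46]) cube([102, 17, 1500]);
translate([1580, 313, 46]) cube([102, 17, 1500]);
translate([1865, 313, 46]) cube([102, 17, 1500]);
translate([2150, 313, 46]) cube([102, 17, 1500]);


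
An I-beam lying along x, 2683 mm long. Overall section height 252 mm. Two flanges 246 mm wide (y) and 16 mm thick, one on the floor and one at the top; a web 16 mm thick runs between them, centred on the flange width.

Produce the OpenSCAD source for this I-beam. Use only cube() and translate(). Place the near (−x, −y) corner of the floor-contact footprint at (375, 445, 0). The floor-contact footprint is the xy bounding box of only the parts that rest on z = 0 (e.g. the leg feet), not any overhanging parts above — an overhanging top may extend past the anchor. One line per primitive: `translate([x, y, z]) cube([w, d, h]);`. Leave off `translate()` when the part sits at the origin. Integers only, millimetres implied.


translate([375, 445, 0]) cube([2683, 246, 16]);
translate([375, 560, 16]) cube([2683, 16, 220]);
translate([375, 445, 236]) cube([2683, 246, 16]);


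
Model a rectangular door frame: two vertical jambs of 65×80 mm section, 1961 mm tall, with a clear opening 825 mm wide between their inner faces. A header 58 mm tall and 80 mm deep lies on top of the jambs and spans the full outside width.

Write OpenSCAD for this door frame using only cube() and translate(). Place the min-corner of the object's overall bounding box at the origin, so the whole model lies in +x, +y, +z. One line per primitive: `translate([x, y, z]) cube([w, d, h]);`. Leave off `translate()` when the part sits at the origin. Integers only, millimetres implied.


cube([65, 80, 1961]);
translate([890, 0, 0]) cube([65, 80, 1961]);
translate([0, 0, 1961]) cube([955, 80, 58]);


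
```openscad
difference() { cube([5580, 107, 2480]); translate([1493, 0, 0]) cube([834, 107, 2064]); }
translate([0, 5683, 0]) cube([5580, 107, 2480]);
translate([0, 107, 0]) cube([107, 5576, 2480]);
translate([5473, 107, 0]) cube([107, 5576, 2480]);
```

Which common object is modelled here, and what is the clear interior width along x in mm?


A single room. The interior width is 5366 mm.

Four walls enclosing a rectangle with a door in the front wall — a room. Outside width 5580 minus two 107 mm walls gives 5366 mm.


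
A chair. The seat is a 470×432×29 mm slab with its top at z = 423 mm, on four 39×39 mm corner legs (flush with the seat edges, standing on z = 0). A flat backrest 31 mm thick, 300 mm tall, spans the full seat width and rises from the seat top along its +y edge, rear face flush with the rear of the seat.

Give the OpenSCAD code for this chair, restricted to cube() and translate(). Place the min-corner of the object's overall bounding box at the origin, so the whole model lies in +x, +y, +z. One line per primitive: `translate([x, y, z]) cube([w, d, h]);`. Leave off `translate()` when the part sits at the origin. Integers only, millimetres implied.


translate([0, 0, 394]) cube([470, 432, 29]);
cube([39, 39, 394]);
translate([431, 0, 0]) cube([39, 39, 394]);
translate([0, 393, 0]) cube([39, 39, 394]);
translate([431, 393, 0]) cube([39, 39, 394]);
translate([0, 401, 423]) cube([470, 31, 300]);


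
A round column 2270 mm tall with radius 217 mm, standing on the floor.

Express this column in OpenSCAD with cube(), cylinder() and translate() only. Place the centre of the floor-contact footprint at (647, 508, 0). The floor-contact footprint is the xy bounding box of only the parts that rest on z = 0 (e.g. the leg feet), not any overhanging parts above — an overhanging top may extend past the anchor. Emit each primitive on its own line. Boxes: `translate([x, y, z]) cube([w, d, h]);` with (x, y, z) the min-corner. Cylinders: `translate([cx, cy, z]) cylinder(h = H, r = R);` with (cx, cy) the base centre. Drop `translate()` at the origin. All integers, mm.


translate([647, 508, 0]) cylinder(h = 2270, r = 217);


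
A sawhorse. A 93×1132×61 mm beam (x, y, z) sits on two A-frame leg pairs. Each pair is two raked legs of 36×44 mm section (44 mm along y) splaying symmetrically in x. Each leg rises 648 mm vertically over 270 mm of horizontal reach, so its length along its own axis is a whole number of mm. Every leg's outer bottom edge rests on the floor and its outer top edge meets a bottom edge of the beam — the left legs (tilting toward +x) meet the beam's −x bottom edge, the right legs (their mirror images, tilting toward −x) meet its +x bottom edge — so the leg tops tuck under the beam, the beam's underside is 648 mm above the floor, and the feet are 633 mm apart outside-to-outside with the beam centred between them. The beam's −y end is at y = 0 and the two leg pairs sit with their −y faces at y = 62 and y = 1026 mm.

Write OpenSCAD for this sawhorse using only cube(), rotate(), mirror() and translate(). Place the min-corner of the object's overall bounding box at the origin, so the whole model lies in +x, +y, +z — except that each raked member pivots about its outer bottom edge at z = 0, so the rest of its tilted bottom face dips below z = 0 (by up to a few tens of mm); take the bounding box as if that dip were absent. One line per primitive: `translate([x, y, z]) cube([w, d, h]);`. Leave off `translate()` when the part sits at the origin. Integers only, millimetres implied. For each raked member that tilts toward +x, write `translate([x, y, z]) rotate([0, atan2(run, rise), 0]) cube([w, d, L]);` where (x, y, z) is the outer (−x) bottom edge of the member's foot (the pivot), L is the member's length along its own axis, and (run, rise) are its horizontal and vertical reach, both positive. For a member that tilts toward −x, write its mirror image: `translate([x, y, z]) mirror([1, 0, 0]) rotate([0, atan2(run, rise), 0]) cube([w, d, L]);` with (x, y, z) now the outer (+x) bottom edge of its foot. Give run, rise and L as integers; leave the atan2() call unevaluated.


// leg length = √(270² + 648²) = 702
// right-leg outer foot x = 2·270 + 93 = 633
// beam min-corner = (270, 0, 648)
translate([270, 0, 648]) cube([93, 1132, 61]);
translate([0, 62, 0]) rotate([0, atan2(270, 648), 0]) cube([36, 44, 702]);
translate([633, 62, 0]) mirror([1, 0, 0]) rotate([0, atan2(270, 648), 0]) cube([36, 44, 702]);
translate([0, 1026, 0]) rotate([0, atan2(270, 648), 0]) cube([36, 44, 702]);
translate([633, 1026, 0]) mirror([1, 0, 0]) rotate([0, atan2(270, 648), 0]) cube([36, 44, 702]);


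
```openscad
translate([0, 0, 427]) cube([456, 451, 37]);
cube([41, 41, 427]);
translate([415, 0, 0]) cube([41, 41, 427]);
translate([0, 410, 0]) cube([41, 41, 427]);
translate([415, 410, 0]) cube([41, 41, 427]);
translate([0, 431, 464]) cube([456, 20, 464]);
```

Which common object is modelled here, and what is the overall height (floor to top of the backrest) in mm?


A chair. The overall height is 928 mm.

A slab on four corner posts with a tall panel at the back — a chair. The seat slab sits at z = 427 with thickness 37, and the 464 mm backrest starts at the seat top, so the overall height is 427 + 37 + 464 = 928 mm.


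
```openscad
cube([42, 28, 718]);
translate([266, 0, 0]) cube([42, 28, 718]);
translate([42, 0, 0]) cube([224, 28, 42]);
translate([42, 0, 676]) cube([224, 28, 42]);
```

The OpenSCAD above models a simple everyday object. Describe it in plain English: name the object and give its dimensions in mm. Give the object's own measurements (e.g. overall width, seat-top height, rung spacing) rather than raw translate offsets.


A rectangular picture frame lying in the x–z plane (depth along y). The opening is 224 mm wide (x) by 634 mm tall (z), surrounded by a border 42 mm wide on all four sides. The frame is 28 mm deep and is made of two full-height vertical stiles with two horizontal rails fitted between them.


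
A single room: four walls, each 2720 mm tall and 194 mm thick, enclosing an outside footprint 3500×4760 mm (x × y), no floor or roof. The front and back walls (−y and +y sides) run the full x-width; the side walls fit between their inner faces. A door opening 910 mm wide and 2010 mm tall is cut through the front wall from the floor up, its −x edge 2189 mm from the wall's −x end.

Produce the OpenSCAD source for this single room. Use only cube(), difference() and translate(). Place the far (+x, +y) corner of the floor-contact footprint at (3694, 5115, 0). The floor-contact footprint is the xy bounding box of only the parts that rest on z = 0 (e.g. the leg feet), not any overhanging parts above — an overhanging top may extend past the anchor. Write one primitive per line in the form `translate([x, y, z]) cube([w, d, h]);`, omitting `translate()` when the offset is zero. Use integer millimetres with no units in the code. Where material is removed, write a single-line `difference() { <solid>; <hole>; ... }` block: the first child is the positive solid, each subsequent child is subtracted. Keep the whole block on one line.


difference() { translate([194, 355, 0]) cube([3500, 194, 2720]); translate([2383, 355, 0]) cube([910, 194, 2010]); }
translate([194, 4921, 0]) cube([3500, 194, 2720]);
translate([194, 549, 0]) cube([194, 4372, 2720]);
translate([3500, 549, 0]) cube([194, 4372, 2720]);


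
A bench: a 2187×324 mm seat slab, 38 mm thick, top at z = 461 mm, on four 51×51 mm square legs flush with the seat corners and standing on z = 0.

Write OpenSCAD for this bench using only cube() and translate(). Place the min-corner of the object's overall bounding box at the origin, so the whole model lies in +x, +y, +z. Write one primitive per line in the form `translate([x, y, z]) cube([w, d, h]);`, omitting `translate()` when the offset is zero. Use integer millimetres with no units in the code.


translate([0, 0, 423]) cube([2187, 324, 38]);
cube([51, 51, 423]);
translate([0, 273, 0]) cube([51, 51, 423]);
translate([2136, 0, 0]) cube([51, 51, 423]);
translate([2136, 273, 0]) cube([51, 51, 423]);


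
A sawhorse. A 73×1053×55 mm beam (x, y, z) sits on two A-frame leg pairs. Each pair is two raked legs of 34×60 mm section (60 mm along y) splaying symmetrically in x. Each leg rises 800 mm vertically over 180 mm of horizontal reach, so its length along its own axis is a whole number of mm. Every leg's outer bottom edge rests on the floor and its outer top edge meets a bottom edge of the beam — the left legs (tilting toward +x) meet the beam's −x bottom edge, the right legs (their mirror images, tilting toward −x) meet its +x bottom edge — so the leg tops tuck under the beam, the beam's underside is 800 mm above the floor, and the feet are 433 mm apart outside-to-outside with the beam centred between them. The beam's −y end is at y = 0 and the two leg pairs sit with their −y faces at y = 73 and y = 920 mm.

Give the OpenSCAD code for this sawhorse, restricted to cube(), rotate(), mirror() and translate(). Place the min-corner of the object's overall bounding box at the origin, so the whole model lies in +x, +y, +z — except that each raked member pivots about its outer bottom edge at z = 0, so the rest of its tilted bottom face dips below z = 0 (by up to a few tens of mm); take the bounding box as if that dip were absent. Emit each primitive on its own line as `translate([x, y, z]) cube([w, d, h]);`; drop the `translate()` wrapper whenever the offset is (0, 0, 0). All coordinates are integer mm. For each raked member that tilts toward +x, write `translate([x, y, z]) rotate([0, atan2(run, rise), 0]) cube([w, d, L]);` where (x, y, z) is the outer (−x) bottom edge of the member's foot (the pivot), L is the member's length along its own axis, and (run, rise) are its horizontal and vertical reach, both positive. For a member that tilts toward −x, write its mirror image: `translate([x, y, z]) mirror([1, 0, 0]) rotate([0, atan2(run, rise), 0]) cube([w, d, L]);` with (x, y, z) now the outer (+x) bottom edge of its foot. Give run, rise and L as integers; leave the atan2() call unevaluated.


// leg length = √(180² + 800²) = 820
// right-leg outer foot x = 2·180 + 73 = 433
// beam min-corner = (180, 0, 800)
translate([180, 0, 800]) cube([73, 1053, 55]);
translate([0, 73, 0]) rotate([0, atan2(180, 800), 0]) cube([34, 60, 820]);
translate([433, 73, 0]) mirror([1, 0, 0]) rotate([0, atan2(180, 800), 0]) cube([34, 60, 820]);
translate([0, 920, 0]) rotate([0, atan2(180, 800), 0]) cube([34, 60, 820]);
translate([433, 920, 0]) mirror([1, 0, 0]) rotate([0, atan2(180, 800), 0]) cube([34, 60, 820]);


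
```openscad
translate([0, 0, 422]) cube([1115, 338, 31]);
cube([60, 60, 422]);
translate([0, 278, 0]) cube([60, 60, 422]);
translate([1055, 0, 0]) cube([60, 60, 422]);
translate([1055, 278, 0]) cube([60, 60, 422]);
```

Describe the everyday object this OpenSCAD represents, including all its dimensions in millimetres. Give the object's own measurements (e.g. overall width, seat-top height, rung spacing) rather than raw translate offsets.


A long wooden bench with a 1115 mm (x) × 338 mm (y) seat, 31 mm thick, its top surface 453 mm above the floor. Four 60 mm square legs at the seat corners, flush with the edges, run from z = 0 to the seat underside.


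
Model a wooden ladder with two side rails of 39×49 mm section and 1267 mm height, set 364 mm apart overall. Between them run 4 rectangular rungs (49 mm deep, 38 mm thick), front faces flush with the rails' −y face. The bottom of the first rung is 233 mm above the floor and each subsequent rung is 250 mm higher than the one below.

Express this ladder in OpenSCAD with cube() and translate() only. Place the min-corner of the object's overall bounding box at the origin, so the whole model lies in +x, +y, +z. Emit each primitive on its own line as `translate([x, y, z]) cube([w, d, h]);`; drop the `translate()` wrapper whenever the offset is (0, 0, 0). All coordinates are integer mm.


cube([39, 49, 1267]);
translate([325, 0, 0]) cube([39, 49, 1267]);
translate([39, 0, 233]) cube([286, 49, 38]);
translate([39, 0, 483]) cube([286, 49, 38]);
translate([39, 0, 733]) cube([286, 49, 38]);
translate([39, 0, 983]) cube([286, 49, 38]);


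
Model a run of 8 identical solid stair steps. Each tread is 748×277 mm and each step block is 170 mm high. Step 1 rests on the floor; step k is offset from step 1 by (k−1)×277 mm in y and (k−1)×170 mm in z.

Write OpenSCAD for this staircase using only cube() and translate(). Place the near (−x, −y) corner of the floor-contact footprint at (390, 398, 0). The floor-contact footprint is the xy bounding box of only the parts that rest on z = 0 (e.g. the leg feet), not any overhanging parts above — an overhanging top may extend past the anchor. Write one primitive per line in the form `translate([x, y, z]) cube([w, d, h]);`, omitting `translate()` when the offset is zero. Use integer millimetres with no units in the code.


translate([390, 398, 0]) cube([748, 277, 170]);
translate([390, 675, 170]) cube([748, 277, 170]);
translate([390, 952, 340]) cube([748, 277, 170]);
translate([390, 1229, 510]) cube([748, 277, 170]);
translate([390, 1506, 680]) cube([748, 277, 170]);
translate([390, 1783, 850]) cube([748, 277, 170]);
translate([390, 2060, 1020]) cube([748, 277, 170]);
translate([390, 2337, 1190]) cube([748, 277, 170]);


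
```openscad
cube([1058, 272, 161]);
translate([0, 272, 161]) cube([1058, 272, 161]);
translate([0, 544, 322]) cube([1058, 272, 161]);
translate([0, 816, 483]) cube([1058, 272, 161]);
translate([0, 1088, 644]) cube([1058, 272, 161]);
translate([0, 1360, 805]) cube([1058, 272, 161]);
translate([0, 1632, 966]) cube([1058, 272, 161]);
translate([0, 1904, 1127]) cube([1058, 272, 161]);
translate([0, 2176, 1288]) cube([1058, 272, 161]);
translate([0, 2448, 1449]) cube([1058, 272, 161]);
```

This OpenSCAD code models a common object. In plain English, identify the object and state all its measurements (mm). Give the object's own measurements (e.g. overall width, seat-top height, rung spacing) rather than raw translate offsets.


A straight staircase of 10 solid steps. Each step is 1058 mm wide (x), 272 mm deep (y, the going) and 161 mm tall (the rise). The first step rests on the floor; each subsequent step sits one going further in +y and one rise higher in +z, directly behind and above the previous step with no overlap.


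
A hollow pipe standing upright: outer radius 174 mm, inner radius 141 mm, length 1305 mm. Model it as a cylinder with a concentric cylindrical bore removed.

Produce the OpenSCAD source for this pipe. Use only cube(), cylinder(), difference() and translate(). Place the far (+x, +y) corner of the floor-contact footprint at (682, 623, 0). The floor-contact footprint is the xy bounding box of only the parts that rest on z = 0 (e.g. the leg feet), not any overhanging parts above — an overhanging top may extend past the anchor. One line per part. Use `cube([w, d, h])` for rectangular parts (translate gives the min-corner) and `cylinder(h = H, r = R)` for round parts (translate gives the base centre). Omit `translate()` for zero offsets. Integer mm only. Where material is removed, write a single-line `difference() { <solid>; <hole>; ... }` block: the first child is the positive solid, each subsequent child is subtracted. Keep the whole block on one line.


difference() { translate([508, 449, 0]) cylinder(h = 1305, r = 174); translate([508, 449, 0]) cylinder(h = 1305, r = 141); }


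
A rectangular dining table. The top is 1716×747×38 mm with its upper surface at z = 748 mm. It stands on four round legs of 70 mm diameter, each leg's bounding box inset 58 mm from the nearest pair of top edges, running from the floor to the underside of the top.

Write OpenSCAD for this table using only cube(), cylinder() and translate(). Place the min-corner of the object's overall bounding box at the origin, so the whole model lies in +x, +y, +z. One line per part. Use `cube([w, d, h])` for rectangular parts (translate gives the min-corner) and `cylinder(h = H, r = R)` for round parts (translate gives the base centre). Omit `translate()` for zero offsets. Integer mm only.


// leg_h = 748 - 38 = 710
translate([0, 0, 710]) cube([1716, 747, 38]);
translate([93, 93, 0]) cylinder(h = 710, r = 35);
translate([1623, 93, 0]) cylinder(h = 710, r = 35);
translate([93, 654, 0]) cylinder(h = 710, r = 35);
translate([1623, 654, 0]) cylinder(h = 710, r = 35);


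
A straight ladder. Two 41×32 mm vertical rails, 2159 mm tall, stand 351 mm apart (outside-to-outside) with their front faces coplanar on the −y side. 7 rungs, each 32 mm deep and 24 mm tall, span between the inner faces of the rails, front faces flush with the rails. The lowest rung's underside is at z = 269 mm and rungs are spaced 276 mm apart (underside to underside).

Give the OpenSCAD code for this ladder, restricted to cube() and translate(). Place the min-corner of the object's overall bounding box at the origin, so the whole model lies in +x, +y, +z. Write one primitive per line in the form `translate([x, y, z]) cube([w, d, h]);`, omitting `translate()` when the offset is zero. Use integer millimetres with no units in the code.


cube([41, 32, 2159]);
translate([310, 0, 0]) cube([41, 32, 2159]);
translate([41, 0, 269]) cube([269, 32, 24]);
translate([41, 0, 545]) cube([269, 32, 24]);
translate([41, 0, 821]) cube([269, 32, 24]);
translate([41, 0, 1097]) cube([269, 32, 24]);
translate([41, 0, 1373]) cube([269, 32, 24]);
translate([41, 0, 1649]) cube([269, 32, 24]);
translate([41, 0, 1925]) cube([269, 32, 24]);


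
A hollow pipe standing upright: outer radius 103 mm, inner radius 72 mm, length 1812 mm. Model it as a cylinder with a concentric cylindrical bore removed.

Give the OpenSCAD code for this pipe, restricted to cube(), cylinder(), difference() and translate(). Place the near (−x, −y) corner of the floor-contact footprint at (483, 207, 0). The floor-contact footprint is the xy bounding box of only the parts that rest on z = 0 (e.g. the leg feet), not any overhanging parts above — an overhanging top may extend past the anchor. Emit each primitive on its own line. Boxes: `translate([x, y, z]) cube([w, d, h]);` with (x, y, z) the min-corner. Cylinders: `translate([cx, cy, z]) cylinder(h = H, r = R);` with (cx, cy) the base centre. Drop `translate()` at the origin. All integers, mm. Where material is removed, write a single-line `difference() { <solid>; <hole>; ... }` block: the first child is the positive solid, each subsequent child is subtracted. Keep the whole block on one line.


difference() { translate([586, 310, 0]) cylinder(h = 1812, r = 103); translate([586, 310, 0]) cylinder(h = 1812, r = 72); }


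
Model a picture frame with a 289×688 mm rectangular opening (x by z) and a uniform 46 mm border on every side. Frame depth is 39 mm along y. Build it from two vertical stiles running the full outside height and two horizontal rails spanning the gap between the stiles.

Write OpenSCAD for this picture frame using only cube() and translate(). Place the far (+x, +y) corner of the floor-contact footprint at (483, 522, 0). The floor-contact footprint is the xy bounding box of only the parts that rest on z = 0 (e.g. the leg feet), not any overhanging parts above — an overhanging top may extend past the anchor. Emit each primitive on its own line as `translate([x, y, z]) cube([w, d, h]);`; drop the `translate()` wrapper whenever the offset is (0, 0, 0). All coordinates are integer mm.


translate([102, 483, 0]) cube([46, 39, 780]);
translate([437, 483, 0]) cube([46, 39, 780]);
translate([148, 483, 0]) cube([289, 39, 46]);
translate([148, 483, 734]) cube([289, 39, 46]);


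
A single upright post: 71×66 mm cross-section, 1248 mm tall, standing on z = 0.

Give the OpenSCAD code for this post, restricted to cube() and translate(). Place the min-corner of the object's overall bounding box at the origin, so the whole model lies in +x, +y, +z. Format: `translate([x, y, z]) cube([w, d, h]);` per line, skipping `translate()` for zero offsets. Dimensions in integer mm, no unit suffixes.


cube([71, 66, 1248]);


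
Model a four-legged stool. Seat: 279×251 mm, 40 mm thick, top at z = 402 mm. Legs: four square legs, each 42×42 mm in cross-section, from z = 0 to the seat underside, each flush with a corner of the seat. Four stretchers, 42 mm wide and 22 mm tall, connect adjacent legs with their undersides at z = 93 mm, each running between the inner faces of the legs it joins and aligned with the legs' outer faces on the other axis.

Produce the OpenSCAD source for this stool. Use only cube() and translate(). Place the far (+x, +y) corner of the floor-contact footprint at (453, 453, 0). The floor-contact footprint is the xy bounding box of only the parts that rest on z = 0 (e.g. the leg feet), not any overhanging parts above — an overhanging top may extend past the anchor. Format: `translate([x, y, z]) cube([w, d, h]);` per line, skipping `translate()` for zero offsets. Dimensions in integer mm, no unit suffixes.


translate([174, 202, 362]) cube([279, 251, 40]);
translate([174, 202, 0]) cube([42, 42, 362]);
translate([411, 202, 0]) cube([42, 42, 362]);
translate([174, 411, 0]) cube([42, 42, 362]);
translate([411, 411, 0]) cube([42, 42, 362]);
translate([216, 202, 93]) cube([195, 42, 22]);
translate([216, 411, 93]) cube([195, 42, 22]);
translate([174, 244, 93]) cube([42, 167, 22]);
translate([411, 244, 93]) cube([42, 167, 22]);


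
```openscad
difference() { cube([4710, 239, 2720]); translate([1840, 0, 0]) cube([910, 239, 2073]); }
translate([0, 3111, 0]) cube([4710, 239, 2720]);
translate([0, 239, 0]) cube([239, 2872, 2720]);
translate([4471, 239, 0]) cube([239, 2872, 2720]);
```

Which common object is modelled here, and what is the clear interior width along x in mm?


A single room. The interior width is 4232 mm.

Four walls enclosing a rectangle with a door in the front wall — a room. Outside width 4710 minus two 239 mm walls gives 4232 mm.


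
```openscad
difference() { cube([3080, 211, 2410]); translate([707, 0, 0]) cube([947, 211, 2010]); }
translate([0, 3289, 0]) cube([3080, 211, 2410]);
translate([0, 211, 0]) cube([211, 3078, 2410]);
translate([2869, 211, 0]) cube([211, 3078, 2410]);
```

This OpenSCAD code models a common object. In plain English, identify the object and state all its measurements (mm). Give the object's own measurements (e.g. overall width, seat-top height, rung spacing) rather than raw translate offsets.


A single room: four walls, each 2410 mm tall and 211 mm thick, enclosing an outside footprint 3080×3500 mm (x × y), no floor or roof. The front and back walls (−y and +y sides) run the full x-width; the side walls fit between their inner faces. A door opening 947 mm wide and 2010 mm tall is cut through the front wall from the floor up, its −x edge 707 mm from the wall's −x end.


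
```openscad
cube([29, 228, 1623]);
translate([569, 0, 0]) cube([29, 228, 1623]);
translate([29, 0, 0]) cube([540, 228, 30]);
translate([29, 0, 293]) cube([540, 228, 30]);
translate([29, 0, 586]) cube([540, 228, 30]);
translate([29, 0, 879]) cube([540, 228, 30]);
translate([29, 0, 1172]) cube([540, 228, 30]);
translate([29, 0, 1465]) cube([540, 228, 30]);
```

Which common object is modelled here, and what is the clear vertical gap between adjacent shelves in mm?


A bookshelf. The clear shelf gap is 263 mm.

Two tall side panels with 6 horizontal boards between them — a bookshelf. The first two shelf undersides are at z = 0 and z = 293; with shelf thickness 30, the clear gap is 293 − 0 − 30 = 263 mm.


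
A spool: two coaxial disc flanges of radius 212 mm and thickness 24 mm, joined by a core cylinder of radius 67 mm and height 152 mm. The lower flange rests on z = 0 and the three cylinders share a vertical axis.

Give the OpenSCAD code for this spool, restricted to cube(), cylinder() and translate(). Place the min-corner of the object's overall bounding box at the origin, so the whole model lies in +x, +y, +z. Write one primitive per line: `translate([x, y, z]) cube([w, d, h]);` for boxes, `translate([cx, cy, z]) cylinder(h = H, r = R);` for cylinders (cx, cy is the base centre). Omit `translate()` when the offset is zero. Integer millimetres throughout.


translate([212, 212, 0]) cylinder(h = 24, r = 212);
translate([212, 212, 24]) cylinder(h = 152, r = 67);
translate([212, 212, 176]) cylinder(h = 24, r = 212);


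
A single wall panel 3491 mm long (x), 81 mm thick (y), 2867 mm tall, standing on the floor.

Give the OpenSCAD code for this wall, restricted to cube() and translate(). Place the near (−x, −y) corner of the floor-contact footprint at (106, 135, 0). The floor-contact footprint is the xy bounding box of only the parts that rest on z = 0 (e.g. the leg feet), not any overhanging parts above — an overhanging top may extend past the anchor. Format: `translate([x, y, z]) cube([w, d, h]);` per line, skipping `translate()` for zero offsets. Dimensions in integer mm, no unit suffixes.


translate([106, 135, 0]) cube([3491, 81, 2867]);


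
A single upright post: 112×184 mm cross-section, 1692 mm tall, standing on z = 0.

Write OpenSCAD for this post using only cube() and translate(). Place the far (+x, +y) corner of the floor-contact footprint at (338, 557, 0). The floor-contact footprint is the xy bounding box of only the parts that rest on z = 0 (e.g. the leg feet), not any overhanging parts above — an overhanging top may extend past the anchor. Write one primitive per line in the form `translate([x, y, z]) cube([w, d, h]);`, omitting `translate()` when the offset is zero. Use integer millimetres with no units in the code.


translate([226, 373, 0]) cube([112, 184, 1692]);


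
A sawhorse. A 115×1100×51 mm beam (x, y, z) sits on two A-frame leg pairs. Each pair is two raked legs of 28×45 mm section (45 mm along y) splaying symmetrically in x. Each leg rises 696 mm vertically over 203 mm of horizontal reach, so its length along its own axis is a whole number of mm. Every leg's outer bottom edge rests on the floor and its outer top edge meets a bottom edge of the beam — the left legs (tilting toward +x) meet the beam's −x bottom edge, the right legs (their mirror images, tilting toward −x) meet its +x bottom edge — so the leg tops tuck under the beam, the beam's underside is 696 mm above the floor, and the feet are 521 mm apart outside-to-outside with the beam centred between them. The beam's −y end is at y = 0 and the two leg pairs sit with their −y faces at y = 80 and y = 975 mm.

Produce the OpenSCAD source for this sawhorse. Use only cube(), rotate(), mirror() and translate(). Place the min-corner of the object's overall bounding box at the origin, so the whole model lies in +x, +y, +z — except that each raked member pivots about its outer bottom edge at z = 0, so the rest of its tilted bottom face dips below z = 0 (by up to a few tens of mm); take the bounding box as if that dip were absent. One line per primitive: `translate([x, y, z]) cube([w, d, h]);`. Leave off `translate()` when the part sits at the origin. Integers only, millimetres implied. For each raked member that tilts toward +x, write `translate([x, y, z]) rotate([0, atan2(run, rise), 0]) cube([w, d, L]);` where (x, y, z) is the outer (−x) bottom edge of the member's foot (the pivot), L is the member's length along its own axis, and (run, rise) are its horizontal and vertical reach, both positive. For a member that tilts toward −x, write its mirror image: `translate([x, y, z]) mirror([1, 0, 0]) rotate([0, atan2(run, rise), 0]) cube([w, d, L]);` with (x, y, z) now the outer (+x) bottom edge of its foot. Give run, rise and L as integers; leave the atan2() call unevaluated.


translate([203, 0, 696]) cube([115, 1100, 51]);
translate([0, 80, 0]) rotate([0, atan2(203, 696), 0]) cube([28, 45, 725]);
translate([521, 80, 0]) mirror([1, 0, 0]) rotate([0, atan2(203, 696), 0]) cube([28, 45, 725]);
translate([0, 975, 0]) rotate([0, atan2(203, 696), 0]) cube([28, 45, 725]);
translate([521, 975, 0]) mirror([1, 0, 0]) rotate([0, atan2(203, 696), 0]) cube([28, 45, 725]);


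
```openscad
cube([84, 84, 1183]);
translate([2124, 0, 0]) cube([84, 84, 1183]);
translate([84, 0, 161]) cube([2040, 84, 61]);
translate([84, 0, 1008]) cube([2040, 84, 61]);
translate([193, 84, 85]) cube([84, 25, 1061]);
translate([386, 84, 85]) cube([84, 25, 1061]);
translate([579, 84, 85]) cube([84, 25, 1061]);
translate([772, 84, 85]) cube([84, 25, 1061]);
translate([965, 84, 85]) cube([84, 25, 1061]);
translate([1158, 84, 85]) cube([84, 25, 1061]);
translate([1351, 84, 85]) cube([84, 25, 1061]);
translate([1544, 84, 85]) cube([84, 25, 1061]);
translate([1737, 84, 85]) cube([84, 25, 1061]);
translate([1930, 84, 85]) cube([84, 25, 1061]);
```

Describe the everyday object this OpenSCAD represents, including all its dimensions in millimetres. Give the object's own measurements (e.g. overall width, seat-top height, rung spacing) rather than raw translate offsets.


A fence section. Two 84×84 mm posts, 1183 mm tall, stand on the floor with a clear span of 2040 mm between their inner faces. Two horizontal rails of 84×61 mm section span the gap between the posts with their undersides at z = 161 mm and z = 1008 mm, flush with the posts' −y face. 10 pickets, each 84 mm wide, 25 mm thick and 1061 mm tall, are fixed to the +y face of the rails with their bottoms at z = 85 mm, spaced across the span with a 109 mm gap after the −x post and between neighbouring pickets, with 110 mm left before the +x post.


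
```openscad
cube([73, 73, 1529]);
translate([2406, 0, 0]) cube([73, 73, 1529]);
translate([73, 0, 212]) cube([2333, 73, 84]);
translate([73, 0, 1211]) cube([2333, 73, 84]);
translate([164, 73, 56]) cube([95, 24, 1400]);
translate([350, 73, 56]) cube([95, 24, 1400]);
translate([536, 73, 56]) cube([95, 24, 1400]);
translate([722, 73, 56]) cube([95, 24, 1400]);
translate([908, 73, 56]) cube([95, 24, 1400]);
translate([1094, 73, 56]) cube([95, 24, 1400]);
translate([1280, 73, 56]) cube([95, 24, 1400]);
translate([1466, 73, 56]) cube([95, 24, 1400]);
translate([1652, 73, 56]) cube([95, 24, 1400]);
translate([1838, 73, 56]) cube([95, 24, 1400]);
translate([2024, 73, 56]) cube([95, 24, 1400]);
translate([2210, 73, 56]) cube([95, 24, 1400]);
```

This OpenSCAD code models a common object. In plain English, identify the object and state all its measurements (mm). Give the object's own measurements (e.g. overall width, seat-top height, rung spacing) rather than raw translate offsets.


A fence section. Two 73×73 mm posts, 1529 mm tall, stand on the floor with a clear span of 2333 mm between their inner faces. Two horizontal rails of 73×84 mm section span the gap between the posts with their undersides at z = 212 mm and z = 1211 mm, flush with the posts' −y face. 12 pickets, each 95 mm wide, 24 mm thick and 1400 mm tall, are fixed to the +y face of the rails with their bottoms at z = 56 mm, spaced across the span with a 91 mm gap after the −x post and between neighbouring pickets, with 101 mm left before the +x post.


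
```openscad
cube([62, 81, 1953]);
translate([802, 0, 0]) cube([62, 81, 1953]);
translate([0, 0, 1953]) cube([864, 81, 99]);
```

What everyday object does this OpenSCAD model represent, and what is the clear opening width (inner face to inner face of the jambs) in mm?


A door frame. The clear opening width is 740 mm.

Two 1953 mm tall posts with a header on top — a door frame. The left jamb is 62 mm wide at x = 0; the right jamb starts at x = 802. The clear opening is 802 − 62 = 740 mm.


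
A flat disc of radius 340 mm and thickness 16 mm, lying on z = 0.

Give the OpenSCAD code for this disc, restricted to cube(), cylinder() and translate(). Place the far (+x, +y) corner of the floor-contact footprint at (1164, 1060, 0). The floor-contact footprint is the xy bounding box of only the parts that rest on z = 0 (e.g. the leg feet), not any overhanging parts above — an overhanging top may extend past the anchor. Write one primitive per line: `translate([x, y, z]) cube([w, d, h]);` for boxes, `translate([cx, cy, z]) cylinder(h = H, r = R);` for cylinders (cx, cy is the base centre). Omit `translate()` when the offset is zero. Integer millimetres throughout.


translate([824, 720, 0]) cylinder(h = 16, r = 340);


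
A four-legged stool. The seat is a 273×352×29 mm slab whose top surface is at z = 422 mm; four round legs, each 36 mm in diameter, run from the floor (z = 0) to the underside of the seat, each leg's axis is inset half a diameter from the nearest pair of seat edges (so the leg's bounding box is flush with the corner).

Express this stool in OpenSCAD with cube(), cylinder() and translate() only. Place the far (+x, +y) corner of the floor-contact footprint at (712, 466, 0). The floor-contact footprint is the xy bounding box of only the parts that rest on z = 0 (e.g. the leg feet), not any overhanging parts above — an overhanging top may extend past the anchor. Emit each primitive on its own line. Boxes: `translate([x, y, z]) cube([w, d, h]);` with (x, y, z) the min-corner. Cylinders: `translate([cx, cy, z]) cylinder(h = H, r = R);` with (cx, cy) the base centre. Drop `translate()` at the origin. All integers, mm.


translate([439, 114, 393]) cube([273, 352, 29]);
translate([457, 132, 0]) cylinder(h = 393, r = 18);
translate([694, 132, 0]) cylinder(h = 393, r = 18);
translate([457, 448, 0]) cylinder(h = 393, r = 18);
translate([694, 448, 0]) cylinder(h = 393, r = 18);


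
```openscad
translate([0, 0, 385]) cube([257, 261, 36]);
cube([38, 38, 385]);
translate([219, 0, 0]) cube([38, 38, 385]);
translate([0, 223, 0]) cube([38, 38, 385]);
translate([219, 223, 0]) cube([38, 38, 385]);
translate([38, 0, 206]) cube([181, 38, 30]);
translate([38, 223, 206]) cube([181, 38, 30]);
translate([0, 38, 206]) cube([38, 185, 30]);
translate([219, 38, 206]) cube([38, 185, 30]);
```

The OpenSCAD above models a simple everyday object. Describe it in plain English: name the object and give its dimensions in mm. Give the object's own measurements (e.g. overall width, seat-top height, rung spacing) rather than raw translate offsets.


A simple wooden stool: a rectangular seat 257 mm (x) by 261 mm (y), 36 mm thick, top face at z = 421 mm, on four square legs, each 38×38 mm in cross-section. The legs rest on z = 0, each flush with a corner of the seat. Four stretchers, 38 mm wide and 30 mm tall, connect adjacent legs with their undersides at z = 206 mm, each running between the inner faces of the legs it joins and aligned with the legs' outer faces on the other axis.
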